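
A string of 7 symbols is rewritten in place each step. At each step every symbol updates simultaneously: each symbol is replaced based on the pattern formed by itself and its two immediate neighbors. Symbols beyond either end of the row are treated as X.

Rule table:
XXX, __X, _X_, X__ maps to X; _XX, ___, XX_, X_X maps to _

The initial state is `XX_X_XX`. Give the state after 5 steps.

X__X__X

X__X__X
_XXXXX_
__XXX__
XX_X_XX  (repeats step 0; period 4)
step 5: X__X__X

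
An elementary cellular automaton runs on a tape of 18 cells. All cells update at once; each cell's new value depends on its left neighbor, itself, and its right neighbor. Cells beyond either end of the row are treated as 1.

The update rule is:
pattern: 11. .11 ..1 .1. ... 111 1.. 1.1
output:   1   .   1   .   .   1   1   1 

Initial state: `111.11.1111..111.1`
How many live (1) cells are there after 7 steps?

1111.11.11111.111.
11111.11.11111.111
111111.11.11111.11
1111111.11.11111.1
11111111.11.11111.
111111111.11.11111
1111111111.11.1111
count of 1: 16

16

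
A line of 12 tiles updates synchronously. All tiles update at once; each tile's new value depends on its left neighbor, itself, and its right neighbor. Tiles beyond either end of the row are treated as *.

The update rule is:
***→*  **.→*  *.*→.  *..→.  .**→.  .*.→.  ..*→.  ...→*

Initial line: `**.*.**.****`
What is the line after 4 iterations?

**.....**...

iteration 1: **....*..***
iteration 2: **.**.....**
iteration 3: **..*.***..*
iteration 4: **.....**...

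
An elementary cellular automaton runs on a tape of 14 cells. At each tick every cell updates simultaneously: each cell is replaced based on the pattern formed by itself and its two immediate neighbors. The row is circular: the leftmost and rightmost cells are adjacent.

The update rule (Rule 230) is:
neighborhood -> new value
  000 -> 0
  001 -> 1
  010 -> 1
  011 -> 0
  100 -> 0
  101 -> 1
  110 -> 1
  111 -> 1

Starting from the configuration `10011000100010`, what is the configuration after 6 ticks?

10101001100111
11111010101011
11111111111101
11111111111110
01111111111111
10111111111111

10111111111111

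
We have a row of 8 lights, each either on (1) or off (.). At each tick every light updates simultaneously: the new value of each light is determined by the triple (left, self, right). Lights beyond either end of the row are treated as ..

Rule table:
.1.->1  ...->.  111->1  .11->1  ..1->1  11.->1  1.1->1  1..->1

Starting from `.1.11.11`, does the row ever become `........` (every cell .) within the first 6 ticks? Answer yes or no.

no

11111111
11111111  (fixed point — unchanged through tick 6)
tick 6 is 11111111, still not uniform .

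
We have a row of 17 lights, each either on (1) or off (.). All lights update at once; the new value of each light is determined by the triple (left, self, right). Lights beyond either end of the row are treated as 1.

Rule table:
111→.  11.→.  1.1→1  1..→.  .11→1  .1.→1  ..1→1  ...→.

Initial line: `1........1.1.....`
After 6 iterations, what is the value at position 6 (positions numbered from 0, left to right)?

.

........1111....1
.......11......11
......11......11.
.....11......11.1
....11......11.11
...11......11.11.
position 6 holds .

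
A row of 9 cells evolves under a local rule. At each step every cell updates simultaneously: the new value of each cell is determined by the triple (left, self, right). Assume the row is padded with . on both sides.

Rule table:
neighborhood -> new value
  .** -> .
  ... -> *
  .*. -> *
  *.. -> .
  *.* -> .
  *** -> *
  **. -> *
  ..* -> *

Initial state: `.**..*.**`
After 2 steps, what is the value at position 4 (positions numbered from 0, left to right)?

step 1: *.*.**..*
step 2: *.*..*.**
position 4 holds .

.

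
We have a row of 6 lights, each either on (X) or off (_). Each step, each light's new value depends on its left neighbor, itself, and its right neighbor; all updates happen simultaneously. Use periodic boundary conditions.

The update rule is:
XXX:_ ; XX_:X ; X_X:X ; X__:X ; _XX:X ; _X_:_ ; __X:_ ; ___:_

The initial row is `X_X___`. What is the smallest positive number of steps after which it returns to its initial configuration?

6

_X_X__
__X_X_
___X_X
X___X_
_X___X
X_X___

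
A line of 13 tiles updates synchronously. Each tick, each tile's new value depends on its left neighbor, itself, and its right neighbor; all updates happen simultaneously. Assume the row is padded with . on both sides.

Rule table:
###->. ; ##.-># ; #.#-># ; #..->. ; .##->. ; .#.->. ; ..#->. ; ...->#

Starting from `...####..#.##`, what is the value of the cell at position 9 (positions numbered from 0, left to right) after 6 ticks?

#

tick 1: ##....#...#.#
tick 2: .#.##...#..#.
tick 3: ..#.#.#......
tick 4: #..#.#..#####
tick 5: ....#.......#
tick 6: ###...#####..
position 9 holds #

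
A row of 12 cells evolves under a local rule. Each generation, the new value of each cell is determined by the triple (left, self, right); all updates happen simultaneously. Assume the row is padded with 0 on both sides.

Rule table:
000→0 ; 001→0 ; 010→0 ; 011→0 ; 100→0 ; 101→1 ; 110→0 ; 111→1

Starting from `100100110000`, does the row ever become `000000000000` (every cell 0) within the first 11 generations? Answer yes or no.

yes

generation 1: 000000000000
all cells are 0 at generation 1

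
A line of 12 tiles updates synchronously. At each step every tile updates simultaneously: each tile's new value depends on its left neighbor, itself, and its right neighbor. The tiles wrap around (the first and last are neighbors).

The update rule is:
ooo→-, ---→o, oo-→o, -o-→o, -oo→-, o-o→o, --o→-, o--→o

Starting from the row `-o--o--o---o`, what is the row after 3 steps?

o--oo-oo--oo

ooo-oo-ooo-o
--oo-oo--oo-
o--oo-oo--oo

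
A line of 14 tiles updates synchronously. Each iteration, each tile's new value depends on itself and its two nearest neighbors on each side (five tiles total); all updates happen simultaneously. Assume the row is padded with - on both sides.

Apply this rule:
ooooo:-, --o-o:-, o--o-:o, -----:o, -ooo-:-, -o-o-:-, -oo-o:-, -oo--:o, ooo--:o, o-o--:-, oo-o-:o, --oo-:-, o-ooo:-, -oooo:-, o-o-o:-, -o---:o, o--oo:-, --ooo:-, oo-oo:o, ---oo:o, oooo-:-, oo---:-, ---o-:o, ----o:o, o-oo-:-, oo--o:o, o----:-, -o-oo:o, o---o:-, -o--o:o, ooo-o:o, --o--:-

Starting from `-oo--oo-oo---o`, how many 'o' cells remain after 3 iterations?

6

iteration 1: o-oo---o-o--o-
iteration 2: -o-o--o---oo-o
iteration 3: o---oo-o-o--o-
count of o: 6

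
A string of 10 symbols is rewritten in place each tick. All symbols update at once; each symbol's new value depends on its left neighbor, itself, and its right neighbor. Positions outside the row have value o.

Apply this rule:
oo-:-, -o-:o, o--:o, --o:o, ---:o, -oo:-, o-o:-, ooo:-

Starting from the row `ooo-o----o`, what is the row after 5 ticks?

----ooooo-
oooo------
----oooooo
oooo------  (repeats tick 2; period 2)
tick 5: ----oooooo

----oooooo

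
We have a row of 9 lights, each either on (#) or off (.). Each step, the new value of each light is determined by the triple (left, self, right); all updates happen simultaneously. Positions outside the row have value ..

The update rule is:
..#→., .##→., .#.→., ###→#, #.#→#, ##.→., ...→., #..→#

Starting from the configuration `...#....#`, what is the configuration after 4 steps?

step 1: ....#....
step 2: .....#...
step 3: ......#..
step 4: .......#.

.......#.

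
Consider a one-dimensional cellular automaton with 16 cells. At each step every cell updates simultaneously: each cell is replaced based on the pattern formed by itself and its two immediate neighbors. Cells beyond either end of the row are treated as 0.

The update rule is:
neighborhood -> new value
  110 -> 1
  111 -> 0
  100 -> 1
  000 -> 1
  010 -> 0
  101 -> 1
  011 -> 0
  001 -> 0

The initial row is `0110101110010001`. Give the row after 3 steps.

0100110100110001

step 1: 0011010011001100
step 2: 1001101001100111
step 3: 0100110100110001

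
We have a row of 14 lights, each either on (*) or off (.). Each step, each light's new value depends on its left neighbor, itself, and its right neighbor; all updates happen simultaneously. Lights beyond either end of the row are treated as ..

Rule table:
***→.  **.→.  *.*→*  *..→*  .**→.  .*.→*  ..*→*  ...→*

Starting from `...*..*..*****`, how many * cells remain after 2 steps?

*********.....
.........*****
count of *: 5

5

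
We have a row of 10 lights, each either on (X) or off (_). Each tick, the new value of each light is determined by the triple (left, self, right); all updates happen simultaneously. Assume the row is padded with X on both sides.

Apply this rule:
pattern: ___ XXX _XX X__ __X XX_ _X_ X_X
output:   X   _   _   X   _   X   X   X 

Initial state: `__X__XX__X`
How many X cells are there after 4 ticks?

X_XX__XX__
XX_XX__XX_
_XX_XX__XX
X_XX_XX___
count of X: 5

5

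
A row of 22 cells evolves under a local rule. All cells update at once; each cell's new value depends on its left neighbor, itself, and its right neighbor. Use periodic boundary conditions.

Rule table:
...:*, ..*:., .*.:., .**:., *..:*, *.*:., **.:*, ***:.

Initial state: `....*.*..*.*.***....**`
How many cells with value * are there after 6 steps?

***....*.......****..*
..****..******....**..
*....**......****..***
****..******....**....
...**......****..****.
**..******....**....**
count of *: 12

12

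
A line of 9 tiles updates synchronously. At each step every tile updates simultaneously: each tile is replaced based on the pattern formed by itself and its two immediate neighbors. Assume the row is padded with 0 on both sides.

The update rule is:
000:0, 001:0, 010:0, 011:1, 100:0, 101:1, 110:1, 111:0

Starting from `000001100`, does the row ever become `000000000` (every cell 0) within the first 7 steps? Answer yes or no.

no

000001100  (fixed point — unchanged through step 7)
step 7 is 000001100, still not uniform 0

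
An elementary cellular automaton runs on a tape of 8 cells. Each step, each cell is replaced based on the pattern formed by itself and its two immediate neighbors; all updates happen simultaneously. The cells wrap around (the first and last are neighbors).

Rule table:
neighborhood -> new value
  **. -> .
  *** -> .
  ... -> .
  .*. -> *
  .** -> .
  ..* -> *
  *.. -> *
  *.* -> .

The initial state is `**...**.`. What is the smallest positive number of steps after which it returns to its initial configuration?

..*.*...
.**.**..
*.....*.
**...**.

4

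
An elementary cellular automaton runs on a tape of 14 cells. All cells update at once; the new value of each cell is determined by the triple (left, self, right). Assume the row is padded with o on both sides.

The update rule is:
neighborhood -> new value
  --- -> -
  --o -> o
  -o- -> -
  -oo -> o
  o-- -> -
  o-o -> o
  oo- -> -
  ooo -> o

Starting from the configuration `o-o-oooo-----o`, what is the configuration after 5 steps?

step 1: -o-oooo-----oo
step 2: o-oooo-----ooo
step 3: -oooo-----oooo
step 4: oooo-----ooooo
step 5: ooo-----oooooo

ooo-----oooooo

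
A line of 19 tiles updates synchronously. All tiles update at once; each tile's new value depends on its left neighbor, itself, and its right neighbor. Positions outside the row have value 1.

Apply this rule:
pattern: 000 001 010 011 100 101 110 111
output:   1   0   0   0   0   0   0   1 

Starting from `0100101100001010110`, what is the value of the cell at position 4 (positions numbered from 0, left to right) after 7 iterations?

1

0000000001100000000
0111111100001111110
0011111001100111100
0001110000000011000
0100100111111000010
0000000011110011000
0111111001100000010
position 4 holds 1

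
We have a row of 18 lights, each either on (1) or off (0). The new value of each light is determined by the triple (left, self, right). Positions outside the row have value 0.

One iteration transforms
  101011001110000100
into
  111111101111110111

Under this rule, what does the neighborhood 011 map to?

1

At position 4 the neighborhood is 011; the next row has 1 there.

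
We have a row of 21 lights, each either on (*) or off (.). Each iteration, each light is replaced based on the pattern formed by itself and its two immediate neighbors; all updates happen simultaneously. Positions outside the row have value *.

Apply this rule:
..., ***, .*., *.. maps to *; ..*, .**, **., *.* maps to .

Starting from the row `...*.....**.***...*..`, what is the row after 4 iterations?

**.*****.....*.**.**.
*...***.****.*.......
.**..*...**..*******.
...*.***...*..*****..

...*.***...*..*****..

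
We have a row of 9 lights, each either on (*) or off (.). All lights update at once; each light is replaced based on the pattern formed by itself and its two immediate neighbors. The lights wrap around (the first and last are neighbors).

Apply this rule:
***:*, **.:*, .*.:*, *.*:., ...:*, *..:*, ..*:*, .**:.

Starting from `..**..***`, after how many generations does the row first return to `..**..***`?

18

generation 1: **.***.**
generation 2: **..**..*
generation 3: ****.***.
generation 4: .***..**.
generation 5: *.****.**
generation 6: *..***..*
generation 7: ***.****.
generation 8: .**..***.
generation 9: *.***.***
generation 10: *..**..**
generation 11: ***.***.*
generation 12: ***..**..
generation 13: .****.***
generation 14: ..***..**
generation 15: **.****.*
generation 16: **..***..
generation 17: .***.****
generation 18: ..**..***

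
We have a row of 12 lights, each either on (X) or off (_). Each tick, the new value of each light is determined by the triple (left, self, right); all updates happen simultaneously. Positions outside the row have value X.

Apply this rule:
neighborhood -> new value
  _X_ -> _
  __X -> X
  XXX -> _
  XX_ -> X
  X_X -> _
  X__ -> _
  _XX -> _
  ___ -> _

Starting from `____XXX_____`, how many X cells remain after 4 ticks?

tick 1: ___X__X____X
tick 2: __X__X____X_
tick 3: _X__X____X__
tick 4: ___X____X__X
count of X: 3

3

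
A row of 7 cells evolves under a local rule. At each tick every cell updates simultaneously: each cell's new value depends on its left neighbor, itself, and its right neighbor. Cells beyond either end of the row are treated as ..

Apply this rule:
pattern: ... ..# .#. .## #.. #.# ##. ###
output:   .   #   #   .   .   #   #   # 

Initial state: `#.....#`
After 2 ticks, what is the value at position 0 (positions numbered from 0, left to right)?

#

tick 1: #....##
tick 2: #...#.#
position 0 holds #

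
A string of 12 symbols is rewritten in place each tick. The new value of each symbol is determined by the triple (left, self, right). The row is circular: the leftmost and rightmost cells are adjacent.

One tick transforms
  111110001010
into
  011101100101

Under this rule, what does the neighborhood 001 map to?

At position 7 the neighborhood is 001; the next row has 0 there.

0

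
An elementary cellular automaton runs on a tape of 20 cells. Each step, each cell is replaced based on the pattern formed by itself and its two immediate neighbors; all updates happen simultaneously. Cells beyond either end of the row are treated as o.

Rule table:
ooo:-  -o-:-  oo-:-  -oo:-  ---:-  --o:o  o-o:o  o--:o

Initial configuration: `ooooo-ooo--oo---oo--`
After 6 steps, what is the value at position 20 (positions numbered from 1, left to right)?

-

step 1: -----o---oo--o-o--oo
step 2: o---o-o-o--oo-o-oo--
step 3: -o-o-o-o-oo--o-o--oo
step 4: o-o-o-o-o--oo-o-oo--
step 5: -o-o-o-o-oo--o-o--oo  (repeats step 3; period 2)
step 6: o-o-o-o-o--oo-o-oo--
position 20 holds -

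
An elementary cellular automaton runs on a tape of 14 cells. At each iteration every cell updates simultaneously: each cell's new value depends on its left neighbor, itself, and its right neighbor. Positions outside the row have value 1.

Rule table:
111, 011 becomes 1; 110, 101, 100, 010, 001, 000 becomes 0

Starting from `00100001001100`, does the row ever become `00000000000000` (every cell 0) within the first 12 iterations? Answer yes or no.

00000000001000
00000000000000
all cells are 0 at iteration 2

yes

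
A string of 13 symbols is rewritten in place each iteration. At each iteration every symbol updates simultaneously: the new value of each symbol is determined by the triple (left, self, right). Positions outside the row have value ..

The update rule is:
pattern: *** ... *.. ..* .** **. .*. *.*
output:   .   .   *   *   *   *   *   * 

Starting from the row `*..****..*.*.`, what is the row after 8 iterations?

*.........***

iteration 1: ****..*******
iteration 2: *..****.....*
iteration 3: ****..**...**
iteration 4: *..******.***
iteration 5: ****....***.*
iteration 6: *..**..**.***
iteration 7: ***********.*
iteration 8: *.........***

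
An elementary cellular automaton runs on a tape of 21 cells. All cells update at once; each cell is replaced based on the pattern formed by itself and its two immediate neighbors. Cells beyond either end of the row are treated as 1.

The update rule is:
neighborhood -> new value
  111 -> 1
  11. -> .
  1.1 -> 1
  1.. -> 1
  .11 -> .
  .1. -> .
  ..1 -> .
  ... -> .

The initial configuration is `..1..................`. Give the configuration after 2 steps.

.1..1................

1..1.................
.1..1................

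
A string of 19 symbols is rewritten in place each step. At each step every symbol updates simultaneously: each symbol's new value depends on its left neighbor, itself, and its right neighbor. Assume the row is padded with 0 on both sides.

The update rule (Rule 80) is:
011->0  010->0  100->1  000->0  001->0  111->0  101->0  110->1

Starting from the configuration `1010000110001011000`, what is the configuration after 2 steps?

0000100001100000110

step 1: 0001000011000001100
step 2: 0000100001100000110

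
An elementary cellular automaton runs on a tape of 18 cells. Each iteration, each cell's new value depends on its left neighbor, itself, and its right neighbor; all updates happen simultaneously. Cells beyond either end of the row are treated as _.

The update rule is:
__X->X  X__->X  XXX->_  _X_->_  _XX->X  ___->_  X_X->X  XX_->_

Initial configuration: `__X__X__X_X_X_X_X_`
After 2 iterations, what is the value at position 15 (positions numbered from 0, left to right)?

_

iteration 1: _X_XX_XX_X_X_X_X_X
iteration 2: X_XX_XX_X_X_X_X_X_
position 15 holds _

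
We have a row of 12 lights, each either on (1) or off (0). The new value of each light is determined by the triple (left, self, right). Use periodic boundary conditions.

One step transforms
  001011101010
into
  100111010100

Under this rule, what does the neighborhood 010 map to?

At position 2 the neighborhood is 010; the next row has 0 there.

0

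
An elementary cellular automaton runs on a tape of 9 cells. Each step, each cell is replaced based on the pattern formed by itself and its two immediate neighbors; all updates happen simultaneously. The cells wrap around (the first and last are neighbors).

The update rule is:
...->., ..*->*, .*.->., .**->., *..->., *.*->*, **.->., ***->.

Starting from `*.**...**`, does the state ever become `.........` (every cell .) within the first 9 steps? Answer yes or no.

no

.*....*..
*....*...
....*...*
...*...*.
..*...*..
.*...*...
*...*....
...*....*
..*....*.
step 9 is ..*....*., still not uniform .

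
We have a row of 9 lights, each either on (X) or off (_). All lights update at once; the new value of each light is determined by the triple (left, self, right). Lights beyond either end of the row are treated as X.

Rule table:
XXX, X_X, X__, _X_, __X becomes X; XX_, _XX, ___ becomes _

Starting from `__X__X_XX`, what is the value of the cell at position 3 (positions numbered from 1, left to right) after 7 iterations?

X

XXXXXXX_X
XXXXXX_X_
XXXXX_XXX
XXXX_X_XX
XXX_XXX_X
XX_X_X_X_
X_XXXXXXX
position 3 holds X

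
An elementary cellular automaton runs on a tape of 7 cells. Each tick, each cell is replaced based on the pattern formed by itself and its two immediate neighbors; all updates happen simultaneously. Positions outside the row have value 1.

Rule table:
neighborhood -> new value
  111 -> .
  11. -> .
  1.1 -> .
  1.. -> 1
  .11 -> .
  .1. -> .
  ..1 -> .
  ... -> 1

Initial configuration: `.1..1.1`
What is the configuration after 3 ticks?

..1....
1..111.
.1.....

.1.....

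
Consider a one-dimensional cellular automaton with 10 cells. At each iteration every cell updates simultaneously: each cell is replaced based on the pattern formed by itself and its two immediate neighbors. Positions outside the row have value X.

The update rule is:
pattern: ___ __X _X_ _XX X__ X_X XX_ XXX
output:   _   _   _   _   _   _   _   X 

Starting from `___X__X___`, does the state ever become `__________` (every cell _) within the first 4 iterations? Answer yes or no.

iteration 1: __________
all cells are _ at iteration 1

yes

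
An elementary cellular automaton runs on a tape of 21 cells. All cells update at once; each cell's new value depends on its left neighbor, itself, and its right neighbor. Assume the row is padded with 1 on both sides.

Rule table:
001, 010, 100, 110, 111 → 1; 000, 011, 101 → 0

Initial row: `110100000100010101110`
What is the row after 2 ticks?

110110001110110100110
110011010110010111010

110011010110010111010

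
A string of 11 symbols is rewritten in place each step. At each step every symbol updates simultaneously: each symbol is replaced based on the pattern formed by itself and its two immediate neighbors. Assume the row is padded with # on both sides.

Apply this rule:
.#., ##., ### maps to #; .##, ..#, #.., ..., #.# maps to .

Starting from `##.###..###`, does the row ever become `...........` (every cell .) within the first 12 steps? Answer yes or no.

no

step 1: ##..##...##
step 2: ##...#....#
step 3: ##...#.....
step 4: ##...#.....  (fixed point — unchanged through step 12)
step 12 is ##...#....., still not uniform .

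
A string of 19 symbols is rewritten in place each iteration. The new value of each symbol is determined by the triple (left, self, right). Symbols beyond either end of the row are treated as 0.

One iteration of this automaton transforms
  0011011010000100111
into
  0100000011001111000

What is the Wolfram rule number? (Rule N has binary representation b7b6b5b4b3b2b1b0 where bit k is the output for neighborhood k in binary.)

22

position 17: 111 → 0  (bit 7 = 0)
position 3: 110 → 0  (bit 6 = 0)
position 4: 101 → 0  (bit 5 = 0)
position 9: 100 → 1  (bit 4 = 1)
position 2: 011 → 0  (bit 3 = 0)
position 8: 010 → 1  (bit 2 = 1)
position 1: 001 → 1  (bit 1 = 1)
position 0: 000 → 0  (bit 0 = 0)
bits b7..b0 = 00010110 = 22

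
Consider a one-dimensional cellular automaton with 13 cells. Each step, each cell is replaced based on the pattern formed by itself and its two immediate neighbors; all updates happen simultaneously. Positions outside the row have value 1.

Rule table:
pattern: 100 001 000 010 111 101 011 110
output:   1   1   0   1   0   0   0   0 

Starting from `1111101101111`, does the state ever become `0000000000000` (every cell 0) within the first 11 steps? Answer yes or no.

0000000000000
all cells are 0 at step 1

yes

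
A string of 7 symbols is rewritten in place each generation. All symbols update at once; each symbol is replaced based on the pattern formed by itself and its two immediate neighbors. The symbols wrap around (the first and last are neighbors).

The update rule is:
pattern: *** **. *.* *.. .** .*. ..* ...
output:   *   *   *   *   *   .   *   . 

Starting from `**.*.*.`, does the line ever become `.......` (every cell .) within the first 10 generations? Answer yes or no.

no

***.*.*
****.**
*******
*******  (fixed point — unchanged through generation 10)
generation 10 is *******, still not uniform .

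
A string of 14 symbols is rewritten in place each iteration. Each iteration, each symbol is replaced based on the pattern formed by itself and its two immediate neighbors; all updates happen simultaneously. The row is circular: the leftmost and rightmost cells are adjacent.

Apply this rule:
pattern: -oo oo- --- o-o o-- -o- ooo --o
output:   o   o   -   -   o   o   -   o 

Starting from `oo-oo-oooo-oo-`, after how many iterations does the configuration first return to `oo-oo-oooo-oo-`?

oo-oo-o--o-oo-
oo-oo-oooo-oo-

2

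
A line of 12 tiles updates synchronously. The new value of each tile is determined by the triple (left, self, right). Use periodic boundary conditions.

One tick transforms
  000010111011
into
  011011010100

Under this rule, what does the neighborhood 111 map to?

At position 7 the neighborhood is 111; the next row has 1 there.

1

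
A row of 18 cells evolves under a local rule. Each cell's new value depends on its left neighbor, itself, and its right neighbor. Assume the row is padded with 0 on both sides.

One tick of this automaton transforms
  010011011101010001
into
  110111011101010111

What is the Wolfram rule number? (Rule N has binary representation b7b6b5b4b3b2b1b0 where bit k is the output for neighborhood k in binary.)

position 8: 111 → 1  (bit 7 = 1)
position 5: 110 → 1  (bit 6 = 1)
position 6: 101 → 0  (bit 5 = 0)
position 2: 100 → 0  (bit 4 = 0)
position 4: 011 → 1  (bit 3 = 1)
position 1: 010 → 1  (bit 2 = 1)
position 0: 001 → 1  (bit 1 = 1)
position 15: 000 → 1  (bit 0 = 1)
bits b7..b0 = 11001111 = 207

207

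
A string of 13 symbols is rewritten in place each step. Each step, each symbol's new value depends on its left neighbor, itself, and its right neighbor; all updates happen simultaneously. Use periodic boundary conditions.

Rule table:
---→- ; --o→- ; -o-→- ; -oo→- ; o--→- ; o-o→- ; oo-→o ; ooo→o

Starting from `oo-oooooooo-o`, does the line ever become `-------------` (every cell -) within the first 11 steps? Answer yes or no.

yes

step 1: oo--ooooooo--
step 2: -o---oooooo--
step 3: ------ooooo--
step 4: -------oooo--
step 5: --------ooo--
step 6: ---------oo--
step 7: ----------o--
step 8: -------------
all cells are - at step 8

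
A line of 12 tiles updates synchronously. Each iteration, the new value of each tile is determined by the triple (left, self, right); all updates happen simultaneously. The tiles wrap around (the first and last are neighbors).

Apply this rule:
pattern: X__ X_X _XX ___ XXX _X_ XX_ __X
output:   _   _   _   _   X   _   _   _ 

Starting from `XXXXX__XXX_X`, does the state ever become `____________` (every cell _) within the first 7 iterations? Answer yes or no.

XXXX____X___
_XX_________
____________
all cells are _ at iteration 3

yes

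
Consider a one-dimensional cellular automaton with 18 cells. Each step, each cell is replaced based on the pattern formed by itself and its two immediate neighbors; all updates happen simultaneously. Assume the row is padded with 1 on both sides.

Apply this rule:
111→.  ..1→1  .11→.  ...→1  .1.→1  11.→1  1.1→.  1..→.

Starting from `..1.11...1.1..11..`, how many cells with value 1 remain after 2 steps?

.11..1.111.1.1.1.1
..1.11...1.1.1.1..
count of 1: 7

7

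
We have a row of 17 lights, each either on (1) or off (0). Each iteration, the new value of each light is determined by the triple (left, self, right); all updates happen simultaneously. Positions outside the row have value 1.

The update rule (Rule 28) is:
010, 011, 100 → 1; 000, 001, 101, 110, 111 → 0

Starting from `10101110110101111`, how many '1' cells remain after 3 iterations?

7

00101000100101000
10101100110101100
00101010100101010
count of 1: 7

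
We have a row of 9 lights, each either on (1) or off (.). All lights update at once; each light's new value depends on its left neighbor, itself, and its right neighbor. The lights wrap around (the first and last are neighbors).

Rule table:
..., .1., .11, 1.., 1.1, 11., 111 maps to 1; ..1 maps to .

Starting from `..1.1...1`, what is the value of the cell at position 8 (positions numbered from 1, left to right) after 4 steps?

1.11111.1
111111111
111111111  (fixed point — unchanged through step 4)
position 8 holds 1

1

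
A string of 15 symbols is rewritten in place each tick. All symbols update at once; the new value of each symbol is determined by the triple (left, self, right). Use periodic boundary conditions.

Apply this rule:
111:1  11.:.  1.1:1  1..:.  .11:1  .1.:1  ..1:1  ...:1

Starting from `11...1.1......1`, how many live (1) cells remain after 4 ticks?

12

1..11111.111111
..11111.1111111
.11111.1111111.
11111.1111111..
count of 1: 12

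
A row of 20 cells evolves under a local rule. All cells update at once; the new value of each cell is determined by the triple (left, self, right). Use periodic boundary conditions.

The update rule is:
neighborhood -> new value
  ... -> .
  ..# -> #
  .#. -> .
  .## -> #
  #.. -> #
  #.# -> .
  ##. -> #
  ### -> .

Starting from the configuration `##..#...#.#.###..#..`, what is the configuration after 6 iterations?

####.#.#....#.###.##
...#....#..#..#.#.#.
..#.#..#.##.##.....#
##...##..##.###...#.
###.#######.#.##.#..
#.#.#.....#...##..##

#.#.#.....#...##..##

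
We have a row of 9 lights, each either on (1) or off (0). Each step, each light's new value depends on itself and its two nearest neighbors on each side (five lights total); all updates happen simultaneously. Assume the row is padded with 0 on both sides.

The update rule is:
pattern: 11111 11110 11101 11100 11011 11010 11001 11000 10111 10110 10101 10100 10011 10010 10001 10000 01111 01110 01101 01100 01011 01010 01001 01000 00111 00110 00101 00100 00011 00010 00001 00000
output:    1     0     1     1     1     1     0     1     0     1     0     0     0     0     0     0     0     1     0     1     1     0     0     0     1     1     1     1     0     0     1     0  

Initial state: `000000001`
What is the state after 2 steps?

step 1: 000000101
step 2: 000010100

000010100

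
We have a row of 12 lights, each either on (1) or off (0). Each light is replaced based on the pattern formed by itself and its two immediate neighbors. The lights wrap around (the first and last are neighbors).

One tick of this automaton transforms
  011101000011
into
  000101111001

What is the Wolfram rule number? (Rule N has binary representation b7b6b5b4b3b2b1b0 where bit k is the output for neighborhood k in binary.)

position 2: 111 → 0  (bit 7 = 0)
position 3: 110 → 1  (bit 6 = 1)
position 0: 101 → 0  (bit 5 = 0)
position 6: 100 → 1  (bit 4 = 1)
position 1: 011 → 0  (bit 3 = 0)
position 5: 010 → 1  (bit 2 = 1)
position 9: 001 → 0  (bit 1 = 0)
position 7: 000 → 1  (bit 0 = 1)
bits b7..b0 = 01010101 = 85

85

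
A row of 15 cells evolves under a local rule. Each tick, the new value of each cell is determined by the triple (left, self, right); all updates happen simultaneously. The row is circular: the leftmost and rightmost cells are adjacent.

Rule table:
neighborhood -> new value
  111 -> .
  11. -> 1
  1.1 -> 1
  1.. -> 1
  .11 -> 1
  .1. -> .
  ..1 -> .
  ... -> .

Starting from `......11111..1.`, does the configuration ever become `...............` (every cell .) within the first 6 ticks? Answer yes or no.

tick 1: ......1...11..1
tick 2: 1......1..111..
tick 3: .1......1.1.11.
tick 4: ..1......1.1111
tick 5: 1..1......11..1
tick 6: 11..1.....111.1
tick 6 is 11..1.....111.1, still not uniform .

no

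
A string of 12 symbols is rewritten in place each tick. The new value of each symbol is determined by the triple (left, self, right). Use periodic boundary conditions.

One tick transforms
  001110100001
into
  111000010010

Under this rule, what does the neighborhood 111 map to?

0

At position 3 the neighborhood is 111; the next row has 0 there.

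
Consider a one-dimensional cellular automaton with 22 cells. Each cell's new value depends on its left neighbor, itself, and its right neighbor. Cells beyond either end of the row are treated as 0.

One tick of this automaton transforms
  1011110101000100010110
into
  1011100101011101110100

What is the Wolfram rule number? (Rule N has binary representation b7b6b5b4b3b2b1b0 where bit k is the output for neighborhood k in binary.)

position 3: 111 → 1  (bit 7 = 1)
position 5: 110 → 0  (bit 6 = 0)
position 1: 101 → 0  (bit 5 = 0)
position 10: 100 → 0  (bit 4 = 0)
position 2: 011 → 1  (bit 3 = 1)
position 0: 010 → 1  (bit 2 = 1)
position 12: 001 → 1  (bit 1 = 1)
position 11: 000 → 1  (bit 0 = 1)
bits b7..b0 = 10001111 = 143

143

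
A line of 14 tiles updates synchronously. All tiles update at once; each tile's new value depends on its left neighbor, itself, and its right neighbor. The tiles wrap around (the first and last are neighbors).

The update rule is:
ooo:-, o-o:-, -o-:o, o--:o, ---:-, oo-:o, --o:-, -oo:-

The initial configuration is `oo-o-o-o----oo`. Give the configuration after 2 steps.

-o-o-o--oo----

-o-o-o-oo-----
-o-o-o--oo----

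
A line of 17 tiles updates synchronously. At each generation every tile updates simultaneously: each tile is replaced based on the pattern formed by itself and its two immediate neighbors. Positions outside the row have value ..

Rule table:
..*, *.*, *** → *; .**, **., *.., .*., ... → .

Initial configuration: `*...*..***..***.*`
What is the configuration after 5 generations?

..*.*..*.*.*.....

...*..*.*..*.*.*.
..*..*.*..*.*.*..
.*..*.*..*.*.*...
*..*.*..*.*.*....
..*.*..*.*.*.....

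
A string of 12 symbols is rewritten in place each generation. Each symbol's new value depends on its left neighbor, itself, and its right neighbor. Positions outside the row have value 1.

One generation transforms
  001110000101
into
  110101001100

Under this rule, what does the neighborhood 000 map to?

0

At position 6 the neighborhood is 000; the next row has 0 there.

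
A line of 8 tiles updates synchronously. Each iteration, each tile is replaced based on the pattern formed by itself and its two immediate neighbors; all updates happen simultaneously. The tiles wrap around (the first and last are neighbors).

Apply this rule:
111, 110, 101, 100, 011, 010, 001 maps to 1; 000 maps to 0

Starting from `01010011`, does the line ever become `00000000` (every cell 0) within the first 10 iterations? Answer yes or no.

11111111
11111111  (fixed point — unchanged through iteration 10)
iteration 10 is 11111111, still not uniform 0

no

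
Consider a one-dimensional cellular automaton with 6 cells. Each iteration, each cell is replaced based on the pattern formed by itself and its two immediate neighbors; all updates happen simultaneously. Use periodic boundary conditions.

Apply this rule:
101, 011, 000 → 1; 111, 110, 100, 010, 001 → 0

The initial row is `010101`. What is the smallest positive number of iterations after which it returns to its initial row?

2

101010
010101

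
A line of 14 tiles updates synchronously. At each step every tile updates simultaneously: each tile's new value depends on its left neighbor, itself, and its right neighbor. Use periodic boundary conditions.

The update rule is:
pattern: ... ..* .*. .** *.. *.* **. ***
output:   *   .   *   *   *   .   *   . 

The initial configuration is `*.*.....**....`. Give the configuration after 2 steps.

*.*****.*****.
*.*...*.*...*.

*.*...*.*...*.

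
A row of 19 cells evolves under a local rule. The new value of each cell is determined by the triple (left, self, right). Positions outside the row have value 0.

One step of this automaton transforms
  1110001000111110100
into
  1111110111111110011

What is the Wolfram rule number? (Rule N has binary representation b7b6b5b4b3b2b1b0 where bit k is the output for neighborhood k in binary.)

position 1: 111 → 1  (bit 7 = 1)
position 2: 110 → 1  (bit 6 = 1)
position 15: 101 → 0  (bit 5 = 0)
position 3: 100 → 1  (bit 4 = 1)
position 0: 011 → 1  (bit 3 = 1)
position 6: 010 → 0  (bit 2 = 0)
position 5: 001 → 1  (bit 1 = 1)
position 4: 000 → 1  (bit 0 = 1)
bits b7..b0 = 11011011 = 219

219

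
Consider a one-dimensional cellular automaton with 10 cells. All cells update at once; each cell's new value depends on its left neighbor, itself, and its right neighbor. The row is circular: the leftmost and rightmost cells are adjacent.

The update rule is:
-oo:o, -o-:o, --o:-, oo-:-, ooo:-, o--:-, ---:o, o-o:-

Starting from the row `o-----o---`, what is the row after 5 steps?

step 1: o-ooo-o-o-
step 2: o-o---o-o-
step 3: o-o-o-o-o-
step 4: o-o-o-o-o-  (fixed point — unchanged through step 5)

o-o-o-o-o-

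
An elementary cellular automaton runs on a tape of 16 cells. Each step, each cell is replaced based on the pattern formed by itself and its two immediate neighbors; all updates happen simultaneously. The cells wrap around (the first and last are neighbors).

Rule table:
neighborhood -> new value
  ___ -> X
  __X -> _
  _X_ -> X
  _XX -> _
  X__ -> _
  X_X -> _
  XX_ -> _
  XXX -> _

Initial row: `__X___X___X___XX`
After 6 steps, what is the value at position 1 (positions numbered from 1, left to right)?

X

__X_X_X_X_X_X___
X_X_X_X_X_X_X_XX
__X_X_X_X_X_X___  (repeats step 1; period 2)
step 6: X_X_X_X_X_X_X_XX
position 1 holds X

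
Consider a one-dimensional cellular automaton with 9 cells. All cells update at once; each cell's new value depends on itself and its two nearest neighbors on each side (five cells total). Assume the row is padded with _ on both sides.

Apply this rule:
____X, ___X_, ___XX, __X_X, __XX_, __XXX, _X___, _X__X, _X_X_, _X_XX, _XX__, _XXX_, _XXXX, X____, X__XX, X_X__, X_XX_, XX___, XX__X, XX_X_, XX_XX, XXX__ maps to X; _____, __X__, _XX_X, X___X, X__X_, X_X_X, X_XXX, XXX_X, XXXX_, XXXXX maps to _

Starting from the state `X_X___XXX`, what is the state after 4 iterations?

XX_XX_XXX

XXXX_XXXX
XX__X_X_X
XXX_XX_XX
XX_XX_XXX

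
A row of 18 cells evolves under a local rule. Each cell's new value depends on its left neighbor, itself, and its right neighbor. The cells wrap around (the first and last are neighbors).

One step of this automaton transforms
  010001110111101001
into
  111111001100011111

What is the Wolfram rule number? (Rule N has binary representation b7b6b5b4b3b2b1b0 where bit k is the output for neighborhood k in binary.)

63

position 6: 111 → 0  (bit 7 = 0)
position 7: 110 → 0  (bit 6 = 0)
position 0: 101 → 1  (bit 5 = 1)
position 2: 100 → 1  (bit 4 = 1)
position 5: 011 → 1  (bit 3 = 1)
position 1: 010 → 1  (bit 2 = 1)
position 4: 001 → 1  (bit 1 = 1)
position 3: 000 → 1  (bit 0 = 1)
bits b7..b0 = 00111111 = 63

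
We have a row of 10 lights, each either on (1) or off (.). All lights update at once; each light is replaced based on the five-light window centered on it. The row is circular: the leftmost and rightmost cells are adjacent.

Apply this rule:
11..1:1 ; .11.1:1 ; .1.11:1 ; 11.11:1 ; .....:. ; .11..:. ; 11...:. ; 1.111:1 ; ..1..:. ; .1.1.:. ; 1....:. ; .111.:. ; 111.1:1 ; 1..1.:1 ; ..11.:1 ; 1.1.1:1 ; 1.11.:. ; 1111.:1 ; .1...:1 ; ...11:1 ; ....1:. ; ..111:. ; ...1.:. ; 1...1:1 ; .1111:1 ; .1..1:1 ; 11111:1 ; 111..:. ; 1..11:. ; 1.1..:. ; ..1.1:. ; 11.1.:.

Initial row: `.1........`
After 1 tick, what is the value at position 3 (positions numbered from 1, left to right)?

1

..1.......
position 3 holds 1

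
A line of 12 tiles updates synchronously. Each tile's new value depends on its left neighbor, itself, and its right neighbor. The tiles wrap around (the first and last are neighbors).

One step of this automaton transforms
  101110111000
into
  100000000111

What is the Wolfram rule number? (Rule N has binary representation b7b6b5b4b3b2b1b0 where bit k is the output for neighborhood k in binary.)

position 3: 111 → 0  (bit 7 = 0)
position 4: 110 → 0  (bit 6 = 0)
position 1: 101 → 0  (bit 5 = 0)
position 9: 100 → 1  (bit 4 = 1)
position 2: 011 → 0  (bit 3 = 0)
position 0: 010 → 1  (bit 2 = 1)
position 11: 001 → 1  (bit 1 = 1)
position 10: 000 → 1  (bit 0 = 1)
bits b7..b0 = 00010111 = 23

23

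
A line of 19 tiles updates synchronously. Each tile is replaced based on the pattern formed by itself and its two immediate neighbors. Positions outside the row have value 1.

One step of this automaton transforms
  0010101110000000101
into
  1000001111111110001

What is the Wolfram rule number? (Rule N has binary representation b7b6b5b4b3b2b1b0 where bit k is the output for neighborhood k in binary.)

position 7: 111 → 1  (bit 7 = 1)
position 8: 110 → 1  (bit 6 = 1)
position 3: 101 → 0  (bit 5 = 0)
position 0: 100 → 1  (bit 4 = 1)
position 6: 011 → 1  (bit 3 = 1)
position 2: 010 → 0  (bit 2 = 0)
position 1: 001 → 0  (bit 1 = 0)
position 10: 000 → 1  (bit 0 = 1)
bits b7..b0 = 11011001 = 217

217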